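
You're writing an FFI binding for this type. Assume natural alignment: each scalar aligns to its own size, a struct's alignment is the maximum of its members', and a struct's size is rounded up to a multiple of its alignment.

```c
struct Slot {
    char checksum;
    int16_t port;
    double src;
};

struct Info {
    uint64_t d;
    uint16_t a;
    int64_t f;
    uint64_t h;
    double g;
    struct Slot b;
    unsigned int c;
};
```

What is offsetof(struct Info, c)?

56

Slot: @0: checksum [1B, align 1] → 1; +1 pad (align 2); @2: port [2B, align 2] → 4; +4 pad (align 8); @8: src [8B, align 8] → 16; size 16, align 8
@0: d [8B, align 8] → 8
@8: a [2B, align 2] → 10
+6 pad (align 8)
@16: f [8B, align 8] → 24
@24: h [8B, align 8] → 32
@32: g [8B, align 8] → 40
@40: b [16B, align 8] → 56
@56: c [4B, align 4] → 60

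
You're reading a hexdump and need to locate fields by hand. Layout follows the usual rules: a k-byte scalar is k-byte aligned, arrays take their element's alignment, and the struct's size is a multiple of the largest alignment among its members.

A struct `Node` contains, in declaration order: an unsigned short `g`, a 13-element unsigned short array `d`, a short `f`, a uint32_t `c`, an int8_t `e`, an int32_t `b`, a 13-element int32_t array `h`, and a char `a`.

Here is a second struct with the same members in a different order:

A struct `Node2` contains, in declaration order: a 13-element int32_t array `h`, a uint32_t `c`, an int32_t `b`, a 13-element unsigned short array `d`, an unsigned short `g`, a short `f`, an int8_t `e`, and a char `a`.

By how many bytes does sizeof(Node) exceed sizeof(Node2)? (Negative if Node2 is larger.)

8

0..2  g  (2B, 2-aligned)
2..28  d  (26B, 2-aligned)
28..30  f  (2B, 2-aligned)
30..32  -- padding (2B)
32..36  c  (4B, 4-aligned)
36..37  e  (1B, 1-aligned)
37..40  -- padding (3B)
40..44  b  (4B, 4-aligned)
44..96  h  (52B, 4-aligned)
96..97  a  (1B, 1-aligned)
97..100  -- tail padding (3B)
sizeof = 100, alignof = 4
— Node2 —
0..52  h  (52B, 4-aligned)
52..56  c  (4B, 4-aligned)
56..60  b  (4B, 4-aligned)
60..86  d  (26B, 2-aligned)
86..88  g  (2B, 2-aligned)
88..90  f  (2B, 2-aligned)
90..91  e  (1B, 1-aligned)
91..92  a  (1B, 1-aligned)
sizeof = 92, alignof = 4
100 − 92 = 8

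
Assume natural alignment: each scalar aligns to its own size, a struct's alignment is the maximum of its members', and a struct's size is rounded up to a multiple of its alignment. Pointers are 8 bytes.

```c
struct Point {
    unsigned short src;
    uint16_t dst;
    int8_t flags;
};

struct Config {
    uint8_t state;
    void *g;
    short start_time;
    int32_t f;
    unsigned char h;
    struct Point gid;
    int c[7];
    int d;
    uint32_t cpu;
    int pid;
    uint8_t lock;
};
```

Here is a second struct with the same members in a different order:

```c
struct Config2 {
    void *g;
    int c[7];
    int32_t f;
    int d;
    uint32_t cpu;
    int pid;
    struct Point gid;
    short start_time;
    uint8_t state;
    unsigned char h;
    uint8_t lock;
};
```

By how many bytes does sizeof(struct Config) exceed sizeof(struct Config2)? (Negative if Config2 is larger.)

Point: src at 0 (size 2, align 2) → ends 2; dst at 2 (size 2, align 2) → ends 4; flags at 4 (size 1, align 1) → ends 5; tail pad 1 to reach multiple of 2; total 6 bytes, alignment 2
state at 0 (size 1, align 1) → ends 1
pad 7 to align 8 for g
g at 8 (size 8, align 8) → ends 16
start_time at 16 (size 2, align 2) → ends 18
pad 2 to align 4 for f
f at 20 (size 4, align 4) → ends 24
h at 24 (size 1, align 1) → ends 25
pad 1 to align 2 for gid
gid at 26 (size 6, align 2) → ends 32
c at 32 (size 28, align 4) → ends 60
d at 60 (size 4, align 4) → ends 64
cpu at 64 (size 4, align 4) → ends 68
pid at 68 (size 4, align 4) → ends 72
lock at 72 (size 1, align 1) → ends 73
tail pad 7 to reach multiple of 8
total 80 bytes, alignment 8
— Config2 —
g at 0 (size 8, align 8) → ends 8
c at 8 (size 28, align 4) → ends 36
f at 36 (size 4, align 4) → ends 40
d at 40 (size 4, align 4) → ends 44
cpu at 44 (size 4, align 4) → ends 48
pid at 48 (size 4, align 4) → ends 52
gid at 52 (size 6, align 2) → ends 58
start_time at 58 (size 2, align 2) → ends 60
state at 60 (size 1, align 1) → ends 61
h at 61 (size 1, align 1) → ends 62
lock at 62 (size 1, align 1) → ends 63
tail pad 1 to reach multiple of 8
total 64 bytes, alignment 8
80 − 64 = 16

16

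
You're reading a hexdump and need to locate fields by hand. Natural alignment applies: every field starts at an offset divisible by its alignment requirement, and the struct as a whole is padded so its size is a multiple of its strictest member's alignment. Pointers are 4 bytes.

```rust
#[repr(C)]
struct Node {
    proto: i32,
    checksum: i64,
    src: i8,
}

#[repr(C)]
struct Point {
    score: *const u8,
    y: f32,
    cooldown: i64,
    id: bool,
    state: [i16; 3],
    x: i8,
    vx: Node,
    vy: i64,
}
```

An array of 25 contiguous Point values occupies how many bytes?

1600

Node: proto at 0 (size 4, align 4) → ends 4; pad 4 to align 8 for checksum; checksum at 8 (size 8, align 8) → ends 16; src at 16 (size 1, align 1) → ends 17; tail pad 7 to reach multiple of 8; total 24 bytes, alignment 8
score at 0 (size 4, align 4) → ends 4
y at 4 (size 4, align 4) → ends 8
cooldown at 8 (size 8, align 8) → ends 16
id at 16 (size 1, align 1) → ends 17
pad 1 to align 2 for state
state at 18 (size 6, align 2) → ends 24
x at 24 (size 1, align 1) → ends 25
pad 7 to align 8 for vx
vx at 32 (size 24, align 8) → ends 56
vy at 56 (size 8, align 8) → ends 64
total 64 bytes, alignment 8
array of 25: 25 × 64 = 1600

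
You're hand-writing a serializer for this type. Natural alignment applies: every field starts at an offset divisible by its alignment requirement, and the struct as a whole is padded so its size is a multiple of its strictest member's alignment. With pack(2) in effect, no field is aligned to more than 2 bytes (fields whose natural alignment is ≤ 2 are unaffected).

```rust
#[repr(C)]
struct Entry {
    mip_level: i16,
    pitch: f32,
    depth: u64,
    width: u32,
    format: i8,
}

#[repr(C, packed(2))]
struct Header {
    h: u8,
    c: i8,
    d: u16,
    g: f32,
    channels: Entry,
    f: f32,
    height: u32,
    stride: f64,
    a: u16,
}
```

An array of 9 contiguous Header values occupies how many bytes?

450

Entry: 0..2  mip_level  (2B, 2-aligned); 2..4  -- padding (2B); 4..8  pitch  (4B, 4-aligned); 8..16  depth  (8B, 8-aligned); 16..20  width  (4B, 4-aligned); 20..21  format  (1B, 1-aligned); 21..24  -- tail padding (3B); sizeof = 24, alignof = 8
0..1  h  (1B, 1-aligned)
1..2  c  (1B, 1-aligned)
2..4  d  (2B, 2-aligned)
4..8  g  (4B, 2-aligned)
8..32  channels  (24B, 2-aligned)
32..36  f  (4B, 2-aligned)
36..40  height  (4B, 2-aligned)
40..48  stride  (8B, 2-aligned)
48..50  a  (2B, 2-aligned)
sizeof = 50, alignof = 2
array of 9: 9 × 50 = 450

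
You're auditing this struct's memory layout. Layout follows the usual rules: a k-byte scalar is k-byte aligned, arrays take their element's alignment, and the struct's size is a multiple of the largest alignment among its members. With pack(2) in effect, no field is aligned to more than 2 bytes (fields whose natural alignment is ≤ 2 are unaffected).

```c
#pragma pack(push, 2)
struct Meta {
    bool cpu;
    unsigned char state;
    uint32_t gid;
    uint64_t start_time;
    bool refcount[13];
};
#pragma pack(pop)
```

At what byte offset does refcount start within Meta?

@0: cpu [1B, align 1] → 1
@1: state [1B, align 1] → 2
@2: gid [4B, align 2] → 6
@6: start_time [8B, align 2] → 14
@14: refcount [13B, align 1] → 27

14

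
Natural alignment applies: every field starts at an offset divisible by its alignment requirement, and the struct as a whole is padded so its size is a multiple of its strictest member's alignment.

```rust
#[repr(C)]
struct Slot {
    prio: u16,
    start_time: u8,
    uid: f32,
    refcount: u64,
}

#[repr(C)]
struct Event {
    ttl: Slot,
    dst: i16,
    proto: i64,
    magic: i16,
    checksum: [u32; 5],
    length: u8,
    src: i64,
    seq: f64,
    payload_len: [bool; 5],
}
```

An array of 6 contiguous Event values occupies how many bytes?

528

Slot: prio at 0 (size 2, align 2) → ends 2; start_time at 2 (size 1, align 1) → ends 3; pad 1 to align 4 for uid; uid at 4 (size 4, align 4) → ends 8; refcount at 8 (size 8, align 8) → ends 16; total 16 bytes, alignment 8
ttl at 0 (size 16, align 8) → ends 16
dst at 16 (size 2, align 2) → ends 18
pad 6 to align 8 for proto
proto at 24 (size 8, align 8) → ends 32
magic at 32 (size 2, align 2) → ends 34
pad 2 to align 4 for checksum
checksum at 36 (size 20, align 4) → ends 56
length at 56 (size 1, align 1) → ends 57
pad 7 to align 8 for src
src at 64 (size 8, align 8) → ends 72
seq at 72 (size 8, align 8) → ends 80
payload_len at 80 (size 5, align 1) → ends 85
tail pad 3 to reach multiple of 8
total 88 bytes, alignment 8
array of 6: 6 × 88 = 528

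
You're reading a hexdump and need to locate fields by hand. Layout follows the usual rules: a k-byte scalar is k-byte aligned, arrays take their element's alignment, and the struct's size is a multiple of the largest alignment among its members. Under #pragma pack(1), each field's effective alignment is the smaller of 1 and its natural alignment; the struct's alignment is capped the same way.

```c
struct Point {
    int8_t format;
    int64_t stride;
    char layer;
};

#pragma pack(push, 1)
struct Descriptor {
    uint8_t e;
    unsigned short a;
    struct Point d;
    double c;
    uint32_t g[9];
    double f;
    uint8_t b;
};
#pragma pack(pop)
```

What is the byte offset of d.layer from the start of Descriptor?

Point: format at 0 (size 1, align 1) → ends 1; pad 7 to align 8 for stride; stride at 8 (size 8, align 8) → ends 16; layer at 16 (size 1, align 1) → ends 17; tail pad 7 to reach multiple of 8; total 24 bytes, alignment 8
e at 0 (size 1, align 1) → ends 1
a at 1 (size 2, align 1) → ends 3
d at 3 (size 24, align 1) → ends 27
within Point: layer at 16
3 + 16 = 19

19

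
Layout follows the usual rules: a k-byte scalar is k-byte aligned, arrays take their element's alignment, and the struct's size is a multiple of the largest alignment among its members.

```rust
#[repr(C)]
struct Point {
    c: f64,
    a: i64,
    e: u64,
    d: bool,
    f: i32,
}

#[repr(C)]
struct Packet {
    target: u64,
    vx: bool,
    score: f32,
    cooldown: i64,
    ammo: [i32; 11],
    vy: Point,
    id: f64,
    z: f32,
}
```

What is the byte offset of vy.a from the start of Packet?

80

Point: @0: c [8B, align 8] → 8; @8: a [8B, align 8] → 16; @16: e [8B, align 8] → 24; @24: d [1B, align 1] → 25; +3 pad (align 4); @28: f [4B, align 4] → 32; size 32, align 8
@0: target [8B, align 8] → 8
@8: vx [1B, align 1] → 9
+3 pad (align 4)
@12: score [4B, align 4] → 16
@16: cooldown [8B, align 8] → 24
@24: ammo [44B, align 4] → 68
+4 pad (align 8)
@72: vy [32B, align 8] → 104
within Point: a at 8
72 + 8 = 80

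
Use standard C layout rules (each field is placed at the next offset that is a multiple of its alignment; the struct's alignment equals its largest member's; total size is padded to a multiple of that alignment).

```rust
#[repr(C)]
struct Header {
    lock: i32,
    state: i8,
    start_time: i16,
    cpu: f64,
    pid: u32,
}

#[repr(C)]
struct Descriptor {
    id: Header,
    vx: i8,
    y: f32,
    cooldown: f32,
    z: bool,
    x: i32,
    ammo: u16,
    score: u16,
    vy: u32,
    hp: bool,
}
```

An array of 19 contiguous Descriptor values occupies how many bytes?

1064

Header: 0..4  lock  (4B, 4-aligned); 4..5  state  (1B, 1-aligned); 5..6  -- padding (1B); 6..8  start_time  (2B, 2-aligned); 8..16  cpu  (8B, 8-aligned); 16..20  pid  (4B, 4-aligned); 20..24  -- tail padding (4B); sizeof = 24, alignof = 8
0..24  id  (24B, 8-aligned)
24..25  vx  (1B, 1-aligned)
25..28  -- padding (3B)
28..32  y  (4B, 4-aligned)
32..36  cooldown  (4B, 4-aligned)
36..37  z  (1B, 1-aligned)
37..40  -- padding (3B)
40..44  x  (4B, 4-aligned)
44..46  ammo  (2B, 2-aligned)
46..48  score  (2B, 2-aligned)
48..52  vy  (4B, 4-aligned)
52..53  hp  (1B, 1-aligned)
53..56  -- tail padding (3B)
sizeof = 56, alignof = 8
array of 19: 19 × 56 = 1064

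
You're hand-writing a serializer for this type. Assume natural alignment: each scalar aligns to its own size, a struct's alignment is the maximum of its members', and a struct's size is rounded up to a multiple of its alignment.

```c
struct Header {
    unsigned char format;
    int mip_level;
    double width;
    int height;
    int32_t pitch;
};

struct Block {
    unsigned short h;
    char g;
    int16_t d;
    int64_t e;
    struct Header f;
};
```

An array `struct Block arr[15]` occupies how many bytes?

600

Header: format at 0 (size 1, align 1) → ends 1; pad 3 to align 4 for mip_level; mip_level at 4 (size 4, align 4) → ends 8; width at 8 (size 8, align 8) → ends 16; height at 16 (size 4, align 4) → ends 20; pitch at 20 (size 4, align 4) → ends 24; total 24 bytes, alignment 8
h at 0 (size 2, align 2) → ends 2
g at 2 (size 1, align 1) → ends 3
pad 1 to align 2 for d
d at 4 (size 2, align 2) → ends 6
pad 2 to align 8 for e
e at 8 (size 8, align 8) → ends 16
f at 16 (size 24, align 8) → ends 40
total 40 bytes, alignment 8
array of 15: 15 × 40 = 600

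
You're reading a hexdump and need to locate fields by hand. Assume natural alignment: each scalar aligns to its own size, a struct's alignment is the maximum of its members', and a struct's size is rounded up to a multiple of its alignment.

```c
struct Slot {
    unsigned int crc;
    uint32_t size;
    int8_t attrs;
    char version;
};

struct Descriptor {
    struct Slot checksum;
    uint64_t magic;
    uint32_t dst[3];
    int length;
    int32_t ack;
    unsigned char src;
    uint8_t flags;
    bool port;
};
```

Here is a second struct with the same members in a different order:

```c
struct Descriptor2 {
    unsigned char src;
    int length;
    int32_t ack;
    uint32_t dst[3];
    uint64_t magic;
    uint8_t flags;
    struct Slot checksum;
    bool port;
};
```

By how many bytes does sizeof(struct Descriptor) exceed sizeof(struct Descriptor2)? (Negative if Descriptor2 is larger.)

-8

Slot: @0: crc [4B, align 4] → 4; @4: size [4B, align 4] → 8; @8: attrs [1B, align 1] → 9; @9: version [1B, align 1] → 10; +2 tail pad (align 4); size 12, align 4
@0: checksum [12B, align 4] → 12
+4 pad (align 8)
@16: magic [8B, align 8] → 24
@24: dst [12B, align 4] → 36
@36: length [4B, align 4] → 40
@40: ack [4B, align 4] → 44
@44: src [1B, align 1] → 45
@45: flags [1B, align 1] → 46
@46: port [1B, align 1] → 47
+1 tail pad (align 8)
size 48, align 8
— Descriptor2 —
@0: src [1B, align 1] → 1
+3 pad (align 4)
@4: length [4B, align 4] → 8
@8: ack [4B, align 4] → 12
@12: dst [12B, align 4] → 24
@24: magic [8B, align 8] → 32
@32: flags [1B, align 1] → 33
+3 pad (align 4)
@36: checksum [12B, align 4] → 48
@48: port [1B, align 1] → 49
+7 tail pad (align 8)
size 56, align 8
48 − 56 = -8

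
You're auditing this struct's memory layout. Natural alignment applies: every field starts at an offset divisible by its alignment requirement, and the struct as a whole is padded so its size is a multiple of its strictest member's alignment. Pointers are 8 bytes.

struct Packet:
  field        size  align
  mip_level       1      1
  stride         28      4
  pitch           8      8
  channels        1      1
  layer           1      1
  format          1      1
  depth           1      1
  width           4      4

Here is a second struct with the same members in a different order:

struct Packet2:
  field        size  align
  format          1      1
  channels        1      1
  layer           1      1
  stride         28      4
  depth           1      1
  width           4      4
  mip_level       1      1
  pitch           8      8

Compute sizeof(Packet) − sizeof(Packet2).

-8

mip_level at 0 (size 1, align 1) → ends 1
pad 3 to align 4 for stride
stride at 4 (size 28, align 4) → ends 32
pitch at 32 (size 8, align 8) → ends 40
channels at 40 (size 1, align 1) → ends 41
layer at 41 (size 1, align 1) → ends 42
format at 42 (size 1, align 1) → ends 43
depth at 43 (size 1, align 1) → ends 44
width at 44 (size 4, align 4) → ends 48
total 48 bytes, alignment 8
— Packet2 —
format at 0 (size 1, align 1) → ends 1
channels at 1 (size 1, align 1) → ends 2
layer at 2 (size 1, align 1) → ends 3
pad 1 to align 4 for stride
stride at 4 (size 28, align 4) → ends 32
depth at 32 (size 1, align 1) → ends 33
pad 3 to align 4 for width
width at 36 (size 4, align 4) → ends 40
mip_level at 40 (size 1, align 1) → ends 41
pad 7 to align 8 for pitch
pitch at 48 (size 8, align 8) → ends 56
total 56 bytes, alignment 8
48 − 56 = -8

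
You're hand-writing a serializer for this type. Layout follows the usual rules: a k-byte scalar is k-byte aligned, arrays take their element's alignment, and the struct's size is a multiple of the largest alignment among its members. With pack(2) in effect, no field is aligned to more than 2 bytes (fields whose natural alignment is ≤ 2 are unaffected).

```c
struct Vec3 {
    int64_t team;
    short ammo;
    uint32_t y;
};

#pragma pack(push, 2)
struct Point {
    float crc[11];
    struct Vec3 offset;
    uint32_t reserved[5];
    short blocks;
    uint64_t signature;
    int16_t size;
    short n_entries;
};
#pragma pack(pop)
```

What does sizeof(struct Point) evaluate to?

Vec3: @0: team [8B, align 8] → 8; @8: ammo [2B, align 2] → 10; +2 pad (align 4); @12: y [4B, align 4] → 16; size 16, align 8
@0: crc [44B, align 2] → 44
@44: offset [16B, align 2] → 60
@60: reserved [20B, align 2] → 80
@80: blocks [2B, align 2] → 82
@82: signature [8B, align 2] → 90
@90: size [2B, align 2] → 92
@92: n_entries [2B, align 2] → 94
size 94, align 2

94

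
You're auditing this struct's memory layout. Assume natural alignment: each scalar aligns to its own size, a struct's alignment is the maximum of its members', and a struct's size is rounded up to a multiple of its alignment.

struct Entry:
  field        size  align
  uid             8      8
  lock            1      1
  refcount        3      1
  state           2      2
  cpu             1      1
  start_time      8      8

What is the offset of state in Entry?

12

@0: uid [8B, align 8] → 8
@8: lock [1B, align 1] → 9
@9: refcount [3B, align 1] → 12
@12: state [2B, align 2] → 14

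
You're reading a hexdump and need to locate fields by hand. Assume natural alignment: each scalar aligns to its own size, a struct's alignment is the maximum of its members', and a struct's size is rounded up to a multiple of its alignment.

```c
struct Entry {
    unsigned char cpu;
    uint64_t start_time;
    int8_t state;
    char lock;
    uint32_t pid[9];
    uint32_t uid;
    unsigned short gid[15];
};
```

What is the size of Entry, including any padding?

cpu at 0 (size 1, align 1) → ends 1
pad 7 to align 8 for start_time
start_time at 8 (size 8, align 8) → ends 16
state at 16 (size 1, align 1) → ends 17
lock at 17 (size 1, align 1) → ends 18
pad 2 to align 4 for pid
pid at 20 (size 36, align 4) → ends 56
uid at 56 (size 4, align 4) → ends 60
gid at 60 (size 30, align 2) → ends 90
tail pad 6 to reach multiple of 8
total 96 bytes, alignment 8

96 bytes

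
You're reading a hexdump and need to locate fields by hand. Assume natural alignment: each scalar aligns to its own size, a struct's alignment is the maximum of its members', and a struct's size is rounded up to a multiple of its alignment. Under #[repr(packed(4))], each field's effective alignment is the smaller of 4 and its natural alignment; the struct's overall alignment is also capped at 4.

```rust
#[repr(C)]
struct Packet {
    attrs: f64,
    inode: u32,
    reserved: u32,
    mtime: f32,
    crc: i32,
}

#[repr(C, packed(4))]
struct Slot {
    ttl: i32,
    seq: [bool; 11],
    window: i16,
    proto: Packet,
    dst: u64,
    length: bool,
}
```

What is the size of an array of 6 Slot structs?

Packet: @0: attrs [8B, align 8] → 8; @8: inode [4B, align 4] → 12; @12: reserved [4B, align 4] → 16; @16: mtime [4B, align 4] → 20; @20: crc [4B, align 4] → 24; size 24, align 8
@0: ttl [4B, align 4] → 4
@4: seq [11B, align 1] → 15
+1 pad (align 2)
@16: window [2B, align 2] → 18
+2 pad (align 4)
@20: proto [24B, align 4] → 44
@44: dst [8B, align 4] → 52
@52: length [1B, align 1] → 53
+3 tail pad (align 4)
size 56, align 4
array of 6: 6 × 56 = 336

336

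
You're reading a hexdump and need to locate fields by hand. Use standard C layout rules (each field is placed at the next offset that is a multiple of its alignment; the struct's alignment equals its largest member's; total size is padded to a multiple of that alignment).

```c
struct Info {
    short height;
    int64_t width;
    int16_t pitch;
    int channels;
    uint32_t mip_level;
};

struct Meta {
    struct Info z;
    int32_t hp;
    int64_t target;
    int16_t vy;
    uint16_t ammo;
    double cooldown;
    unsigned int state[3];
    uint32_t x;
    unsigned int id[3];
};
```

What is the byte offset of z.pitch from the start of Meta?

Info: @0: height [2B, align 2] → 2; +6 pad (align 8); @8: width [8B, align 8] → 16; @16: pitch [2B, align 2] → 18; +2 pad (align 4); @20: channels [4B, align 4] → 24; @24: mip_level [4B, align 4] → 28; +4 tail pad (align 8); size 32, align 8
@0: z [32B, align 8] → 32
within Info: pitch at 16
0 + 16 = 16

16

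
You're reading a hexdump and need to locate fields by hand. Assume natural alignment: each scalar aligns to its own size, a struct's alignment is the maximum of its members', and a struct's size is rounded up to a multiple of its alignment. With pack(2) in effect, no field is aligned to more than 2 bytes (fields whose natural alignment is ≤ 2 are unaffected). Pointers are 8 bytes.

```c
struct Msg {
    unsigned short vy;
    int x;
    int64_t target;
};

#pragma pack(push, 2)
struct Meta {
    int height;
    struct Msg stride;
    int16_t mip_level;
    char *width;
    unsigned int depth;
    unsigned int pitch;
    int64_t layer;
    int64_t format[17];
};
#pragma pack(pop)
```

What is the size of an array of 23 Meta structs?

Msg: 0..2  vy  (2B, 2-aligned); 2..4  -- padding (2B); 4..8  x  (4B, 4-aligned); 8..16  target  (8B, 8-aligned); sizeof = 16, alignof = 8
0..4  height  (4B, 2-aligned)
4..20  stride  (16B, 2-aligned)
20..22  mip_level  (2B, 2-aligned)
22..30  width  (8B, 2-aligned)
30..34  depth  (4B, 2-aligned)
34..38  pitch  (4B, 2-aligned)
38..46  layer  (8B, 2-aligned)
46..182  format  (136B, 2-aligned)
sizeof = 182, alignof = 2
array of 23: 23 × 182 = 4186

4186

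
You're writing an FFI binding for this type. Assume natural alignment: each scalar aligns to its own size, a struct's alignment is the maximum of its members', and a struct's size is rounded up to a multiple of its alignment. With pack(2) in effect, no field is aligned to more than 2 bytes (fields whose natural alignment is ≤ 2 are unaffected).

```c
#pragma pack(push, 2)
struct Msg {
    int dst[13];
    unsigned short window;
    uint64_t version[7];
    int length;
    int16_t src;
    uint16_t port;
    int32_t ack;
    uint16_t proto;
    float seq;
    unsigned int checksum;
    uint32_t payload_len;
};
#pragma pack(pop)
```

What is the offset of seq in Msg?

124

@0: dst [52B, align 2] → 52
@52: window [2B, align 2] → 54
@54: version [56B, align 2] → 110
@110: length [4B, align 2] → 114
@114: src [2B, align 2] → 116
@116: port [2B, align 2] → 118
@118: ack [4B, align 2] → 122
@122: proto [2B, align 2] → 124
@124: seq [4B, align 2] → 128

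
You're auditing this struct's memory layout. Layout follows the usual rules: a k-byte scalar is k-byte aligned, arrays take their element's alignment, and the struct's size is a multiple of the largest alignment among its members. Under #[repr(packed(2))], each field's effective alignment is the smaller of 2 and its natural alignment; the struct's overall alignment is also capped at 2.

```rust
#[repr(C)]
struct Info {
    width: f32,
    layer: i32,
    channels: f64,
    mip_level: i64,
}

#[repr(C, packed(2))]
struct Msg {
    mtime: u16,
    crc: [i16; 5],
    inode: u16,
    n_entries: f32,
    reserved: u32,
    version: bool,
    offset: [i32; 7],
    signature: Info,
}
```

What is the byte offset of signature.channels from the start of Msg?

60

Info: @0: width [4B, align 4] → 4; @4: layer [4B, align 4] → 8; @8: channels [8B, align 8] → 16; @16: mip_level [8B, align 8] → 24; size 24, align 8
@0: mtime [2B, align 2] → 2
@2: crc [10B, align 2] → 12
@12: inode [2B, align 2] → 14
@14: n_entries [4B, align 2] → 18
@18: reserved [4B, align 2] → 22
@22: version [1B, align 1] → 23
+1 pad (align 2)
@24: offset [28B, align 2] → 52
@52: signature [24B, align 2] → 76
within Info: channels at 8
52 + 8 = 60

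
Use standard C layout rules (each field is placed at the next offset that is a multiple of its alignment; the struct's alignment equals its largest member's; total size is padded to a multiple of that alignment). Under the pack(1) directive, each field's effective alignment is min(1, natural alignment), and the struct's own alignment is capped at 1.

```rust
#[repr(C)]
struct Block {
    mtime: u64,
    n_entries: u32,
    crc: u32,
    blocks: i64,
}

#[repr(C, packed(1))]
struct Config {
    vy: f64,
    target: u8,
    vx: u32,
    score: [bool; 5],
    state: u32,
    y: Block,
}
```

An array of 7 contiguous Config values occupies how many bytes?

Block: @0: mtime [8B, align 8] → 8; @8: n_entries [4B, align 4] → 12; @12: crc [4B, align 4] → 16; @16: blocks [8B, align 8] → 24; size 24, align 8
@0: vy [8B, align 1] → 8
@8: target [1B, align 1] → 9
@9: vx [4B, align 1] → 13
@13: score [5B, align 1] → 18
@18: state [4B, align 1] → 22
@22: y [24B, align 1] → 46
size 46, align 1
array of 7: 7 × 46 = 322

322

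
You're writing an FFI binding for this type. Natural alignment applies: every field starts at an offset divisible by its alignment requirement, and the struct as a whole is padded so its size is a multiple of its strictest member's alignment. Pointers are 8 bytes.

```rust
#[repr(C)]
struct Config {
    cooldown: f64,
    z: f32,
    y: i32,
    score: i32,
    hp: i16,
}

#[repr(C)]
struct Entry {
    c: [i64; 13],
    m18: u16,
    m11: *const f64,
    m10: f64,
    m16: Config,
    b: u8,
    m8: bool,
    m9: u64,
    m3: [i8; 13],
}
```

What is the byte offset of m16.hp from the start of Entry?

148

Config: 0..8  cooldown  (8B, 8-aligned); 8..12  z  (4B, 4-aligned); 12..16  y  (4B, 4-aligned); 16..20  score  (4B, 4-aligned); 20..22  hp  (2B, 2-aligned); 22..24  -- tail padding (2B); sizeof = 24, alignof = 8
0..104  c  (104B, 8-aligned)
104..106  m18  (2B, 2-aligned)
106..112  -- padding (6B)
112..120  m11  (8B, 8-aligned)
120..128  m10  (8B, 8-aligned)
128..152  m16  (24B, 8-aligned)
within Config: hp at 20
128 + 20 = 148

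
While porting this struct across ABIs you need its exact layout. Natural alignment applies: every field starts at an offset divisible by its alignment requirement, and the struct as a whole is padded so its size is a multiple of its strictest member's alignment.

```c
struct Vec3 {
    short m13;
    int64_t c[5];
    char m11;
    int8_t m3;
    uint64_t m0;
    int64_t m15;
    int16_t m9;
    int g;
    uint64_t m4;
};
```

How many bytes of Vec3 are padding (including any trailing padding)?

14

0..2  m13  (2B, 2-aligned)
2..8  -- padding (6B)
8..48  c  (40B, 8-aligned)
48..49  m11  (1B, 1-aligned)
49..50  m3  (1B, 1-aligned)
50..56  -- padding (6B)
56..64  m0  (8B, 8-aligned)
64..72  m15  (8B, 8-aligned)
72..74  m9  (2B, 2-aligned)
74..76  -- padding (2B)
76..80  g  (4B, 4-aligned)
80..88  m4  (8B, 8-aligned)
sizeof = 88, alignof = 8
data bytes 74, size 88 → padding 14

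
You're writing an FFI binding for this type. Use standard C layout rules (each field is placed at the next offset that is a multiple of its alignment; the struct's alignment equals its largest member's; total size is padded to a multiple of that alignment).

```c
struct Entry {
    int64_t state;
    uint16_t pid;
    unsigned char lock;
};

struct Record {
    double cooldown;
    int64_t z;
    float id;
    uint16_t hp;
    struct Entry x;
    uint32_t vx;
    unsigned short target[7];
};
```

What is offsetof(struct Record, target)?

44

Entry: 0..8  state  (8B, 8-aligned); 8..10  pid  (2B, 2-aligned); 10..11  lock  (1B, 1-aligned); 11..16  -- tail padding (5B); sizeof = 16, alignof = 8
0..8  cooldown  (8B, 8-aligned)
8..16  z  (8B, 8-aligned)
16..20  id  (4B, 4-aligned)
20..22  hp  (2B, 2-aligned)
22..24  -- padding (2B)
24..40  x  (16B, 8-aligned)
40..44  vx  (4B, 4-aligned)
44..58  target  (14B, 2-aligned)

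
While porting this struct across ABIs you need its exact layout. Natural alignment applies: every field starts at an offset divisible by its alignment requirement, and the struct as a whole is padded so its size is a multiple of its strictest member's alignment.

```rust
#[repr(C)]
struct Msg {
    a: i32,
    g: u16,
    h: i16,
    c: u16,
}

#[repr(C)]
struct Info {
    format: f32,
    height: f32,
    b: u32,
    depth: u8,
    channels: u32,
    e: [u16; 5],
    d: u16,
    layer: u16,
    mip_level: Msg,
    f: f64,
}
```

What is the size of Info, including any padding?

56 bytes

Msg: a at 0 (size 4, align 4) → ends 4; g at 4 (size 2, align 2) → ends 6; h at 6 (size 2, align 2) → ends 8; c at 8 (size 2, align 2) → ends 10; tail pad 2 to reach multiple of 4; total 12 bytes, alignment 4
format at 0 (size 4, align 4) → ends 4
height at 4 (size 4, align 4) → ends 8
b at 8 (size 4, align 4) → ends 12
depth at 12 (size 1, align 1) → ends 13
pad 3 to align 4 for channels
channels at 16 (size 4, align 4) → ends 20
e at 20 (size 10, align 2) → ends 30
d at 30 (size 2, align 2) → ends 32
layer at 32 (size 2, align 2) → ends 34
pad 2 to align 4 for mip_level
mip_level at 36 (size 12, align 4) → ends 48
f at 48 (size 8, align 8) → ends 56
total 56 bytes, alignment 8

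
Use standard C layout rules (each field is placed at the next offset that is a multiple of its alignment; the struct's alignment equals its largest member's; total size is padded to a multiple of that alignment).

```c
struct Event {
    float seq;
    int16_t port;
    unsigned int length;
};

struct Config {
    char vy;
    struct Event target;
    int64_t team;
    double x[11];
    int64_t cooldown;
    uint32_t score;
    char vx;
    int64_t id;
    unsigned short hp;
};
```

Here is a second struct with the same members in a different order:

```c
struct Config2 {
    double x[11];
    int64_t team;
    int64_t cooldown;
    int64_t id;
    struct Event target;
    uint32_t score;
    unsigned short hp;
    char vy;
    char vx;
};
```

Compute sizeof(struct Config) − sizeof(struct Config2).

Event: 0..4  seq  (4B, 4-aligned); 4..6  port  (2B, 2-aligned); 6..8  -- padding (2B); 8..12  length  (4B, 4-aligned); sizeof = 12, alignof = 4
0..1  vy  (1B, 1-aligned)
1..4  -- padding (3B)
4..16  target  (12B, 4-aligned)
16..24  team  (8B, 8-aligned)
24..112  x  (88B, 8-aligned)
112..120  cooldown  (8B, 8-aligned)
120..124  score  (4B, 4-aligned)
124..125  vx  (1B, 1-aligned)
125..128  -- padding (3B)
128..136  id  (8B, 8-aligned)
136..138  hp  (2B, 2-aligned)
138..144  -- tail padding (6B)
sizeof = 144, alignof = 8
— Config2 —
0..88  x  (88B, 8-aligned)
88..96  team  (8B, 8-aligned)
96..104  cooldown  (8B, 8-aligned)
104..112  id  (8B, 8-aligned)
112..124  target  (12B, 4-aligned)
124..128  score  (4B, 4-aligned)
128..130  hp  (2B, 2-aligned)
130..131  vy  (1B, 1-aligned)
131..132  vx  (1B, 1-aligned)
132..136  -- tail padding (4B)
sizeof = 136, alignof = 8
144 − 136 = 8

8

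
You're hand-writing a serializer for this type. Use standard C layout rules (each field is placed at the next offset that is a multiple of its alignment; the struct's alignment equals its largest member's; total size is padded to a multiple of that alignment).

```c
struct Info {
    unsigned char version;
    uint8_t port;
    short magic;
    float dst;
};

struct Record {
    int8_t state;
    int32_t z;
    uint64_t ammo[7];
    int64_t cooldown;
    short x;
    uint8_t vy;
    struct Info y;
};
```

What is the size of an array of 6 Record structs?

Info: version at 0 (size 1, align 1) → ends 1; port at 1 (size 1, align 1) → ends 2; magic at 2 (size 2, align 2) → ends 4; dst at 4 (size 4, align 4) → ends 8; total 8 bytes, alignment 4
state at 0 (size 1, align 1) → ends 1
pad 3 to align 4 for z
z at 4 (size 4, align 4) → ends 8
ammo at 8 (size 56, align 8) → ends 64
cooldown at 64 (size 8, align 8) → ends 72
x at 72 (size 2, align 2) → ends 74
vy at 74 (size 1, align 1) → ends 75
pad 1 to align 4 for y
y at 76 (size 8, align 4) → ends 84
tail pad 4 to reach multiple of 8
total 88 bytes, alignment 8
array of 6: 6 × 88 = 528

528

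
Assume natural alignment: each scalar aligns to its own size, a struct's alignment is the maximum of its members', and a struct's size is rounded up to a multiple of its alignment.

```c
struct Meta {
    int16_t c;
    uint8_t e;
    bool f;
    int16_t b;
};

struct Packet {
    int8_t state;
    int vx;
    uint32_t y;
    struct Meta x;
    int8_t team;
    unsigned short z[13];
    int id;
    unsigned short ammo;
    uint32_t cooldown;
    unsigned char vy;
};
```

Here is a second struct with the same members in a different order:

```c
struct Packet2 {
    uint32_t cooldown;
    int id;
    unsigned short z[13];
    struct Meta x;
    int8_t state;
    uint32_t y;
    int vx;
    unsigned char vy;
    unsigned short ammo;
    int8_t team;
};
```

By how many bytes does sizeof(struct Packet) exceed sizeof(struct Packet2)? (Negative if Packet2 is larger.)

4

Meta: c at 0 (size 2, align 2) → ends 2; e at 2 (size 1, align 1) → ends 3; f at 3 (size 1, align 1) → ends 4; b at 4 (size 2, align 2) → ends 6; total 6 bytes, alignment 2
state at 0 (size 1, align 1) → ends 1
pad 3 to align 4 for vx
vx at 4 (size 4, align 4) → ends 8
y at 8 (size 4, align 4) → ends 12
x at 12 (size 6, align 2) → ends 18
team at 18 (size 1, align 1) → ends 19
pad 1 to align 2 for z
z at 20 (size 26, align 2) → ends 46
pad 2 to align 4 for id
id at 48 (size 4, align 4) → ends 52
ammo at 52 (size 2, align 2) → ends 54
pad 2 to align 4 for cooldown
cooldown at 56 (size 4, align 4) → ends 60
vy at 60 (size 1, align 1) → ends 61
tail pad 3 to reach multiple of 4
total 64 bytes, alignment 4
— Packet2 —
cooldown at 0 (size 4, align 4) → ends 4
id at 4 (size 4, align 4) → ends 8
z at 8 (size 26, align 2) → ends 34
x at 34 (size 6, align 2) → ends 40
state at 40 (size 1, align 1) → ends 41
pad 3 to align 4 for y
y at 44 (size 4, align 4) → ends 48
vx at 48 (size 4, align 4) → ends 52
vy at 52 (size 1, align 1) → ends 53
pad 1 to align 2 for ammo
ammo at 54 (size 2, align 2) → ends 56
team at 56 (size 1, align 1) → ends 57
tail pad 3 to reach multiple of 4
total 60 bytes, alignment 4
64 − 60 = 4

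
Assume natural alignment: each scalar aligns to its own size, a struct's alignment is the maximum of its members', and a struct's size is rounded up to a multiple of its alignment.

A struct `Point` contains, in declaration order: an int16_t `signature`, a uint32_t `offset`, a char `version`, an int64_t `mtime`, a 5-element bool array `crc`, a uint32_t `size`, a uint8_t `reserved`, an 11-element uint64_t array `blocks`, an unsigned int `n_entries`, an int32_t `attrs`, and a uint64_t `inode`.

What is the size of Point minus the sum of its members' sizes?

15

0..2  signature  (2B, 2-aligned)
2..4  -- padding (2B)
4..8  offset  (4B, 4-aligned)
8..9  version  (1B, 1-aligned)
9..16  -- padding (7B)
16..24  mtime  (8B, 8-aligned)
24..29  crc  (5B, 1-aligned)
29..32  -- padding (3B)
32..36  size  (4B, 4-aligned)
36..37  reserved  (1B, 1-aligned)
37..40  -- padding (3B)
40..128  blocks  (88B, 8-aligned)
128..132  n_entries  (4B, 4-aligned)
132..136  attrs  (4B, 4-aligned)
136..144  inode  (8B, 8-aligned)
sizeof = 144, alignof = 8
data bytes 129, size 144 → padding 15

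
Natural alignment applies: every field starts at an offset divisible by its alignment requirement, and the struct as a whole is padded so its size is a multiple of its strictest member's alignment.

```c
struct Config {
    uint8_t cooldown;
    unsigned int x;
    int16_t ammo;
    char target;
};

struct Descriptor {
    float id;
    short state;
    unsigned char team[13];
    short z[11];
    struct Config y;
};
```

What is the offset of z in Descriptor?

20

Config: cooldown at 0 (size 1, align 1) → ends 1; pad 3 to align 4 for x; x at 4 (size 4, align 4) → ends 8; ammo at 8 (size 2, align 2) → ends 10; target at 10 (size 1, align 1) → ends 11; tail pad 1 to reach multiple of 4; total 12 bytes, alignment 4
id at 0 (size 4, align 4) → ends 4
state at 4 (size 2, align 2) → ends 6
team at 6 (size 13, align 1) → ends 19
pad 1 to align 2 for z
z at 20 (size 22, align 2) → ends 42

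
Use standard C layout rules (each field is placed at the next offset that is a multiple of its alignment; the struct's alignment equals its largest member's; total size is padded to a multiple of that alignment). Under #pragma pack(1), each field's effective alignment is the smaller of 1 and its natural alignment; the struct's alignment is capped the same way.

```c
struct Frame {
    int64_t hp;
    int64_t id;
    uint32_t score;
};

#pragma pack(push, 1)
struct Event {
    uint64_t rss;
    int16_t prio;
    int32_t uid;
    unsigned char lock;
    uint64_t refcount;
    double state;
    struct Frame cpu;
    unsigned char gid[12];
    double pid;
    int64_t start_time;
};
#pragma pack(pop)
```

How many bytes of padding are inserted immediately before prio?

Frame: hp at 0 (size 8, align 8) → ends 8; id at 8 (size 8, align 8) → ends 16; score at 16 (size 4, align 4) → ends 20; tail pad 4 to reach multiple of 8; total 24 bytes, alignment 8
rss at 0 (size 8, align 1) → ends 8
prio at 8 (size 2, align 1) → ends 10

0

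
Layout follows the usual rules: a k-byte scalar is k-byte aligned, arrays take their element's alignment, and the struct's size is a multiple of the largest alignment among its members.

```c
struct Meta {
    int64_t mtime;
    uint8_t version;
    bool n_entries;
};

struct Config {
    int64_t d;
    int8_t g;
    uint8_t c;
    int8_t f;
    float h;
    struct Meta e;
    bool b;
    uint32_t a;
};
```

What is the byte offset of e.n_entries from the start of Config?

25

Meta: 0..8  mtime  (8B, 8-aligned); 8..9  version  (1B, 1-aligned); 9..10  n_entries  (1B, 1-aligned); 10..16  -- tail padding (6B); sizeof = 16, alignof = 8
0..8  d  (8B, 8-aligned)
8..9  g  (1B, 1-aligned)
9..10  c  (1B, 1-aligned)
10..11  f  (1B, 1-aligned)
11..12  -- padding (1B)
12..16  h  (4B, 4-aligned)
16..32  e  (16B, 8-aligned)
within Meta: n_entries at 9
16 + 9 = 25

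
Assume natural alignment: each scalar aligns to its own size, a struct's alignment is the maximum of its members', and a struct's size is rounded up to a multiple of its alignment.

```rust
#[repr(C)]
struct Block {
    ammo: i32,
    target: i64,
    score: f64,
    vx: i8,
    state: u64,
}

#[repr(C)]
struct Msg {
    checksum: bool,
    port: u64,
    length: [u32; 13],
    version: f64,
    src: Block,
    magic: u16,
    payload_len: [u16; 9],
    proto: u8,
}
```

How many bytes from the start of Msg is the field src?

80

Block: @0: ammo [4B, align 4] → 4; +4 pad (align 8); @8: target [8B, align 8] → 16; @16: score [8B, align 8] → 24; @24: vx [1B, align 1] → 25; +7 pad (align 8); @32: state [8B, align 8] → 40; size 40, align 8
@0: checksum [1B, align 1] → 1
+7 pad (align 8)
@8: port [8B, align 8] → 16
@16: length [52B, align 4] → 68
+4 pad (align 8)
@72: version [8B, align 8] → 80
@80: src [40B, align 8] → 120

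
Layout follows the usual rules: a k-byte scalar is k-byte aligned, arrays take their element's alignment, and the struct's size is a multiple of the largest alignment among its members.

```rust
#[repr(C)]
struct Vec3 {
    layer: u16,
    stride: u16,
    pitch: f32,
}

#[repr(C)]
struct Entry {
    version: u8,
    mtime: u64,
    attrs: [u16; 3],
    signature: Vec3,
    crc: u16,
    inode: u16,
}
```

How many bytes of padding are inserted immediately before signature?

2

Vec3: 0..2  layer  (2B, 2-aligned); 2..4  stride  (2B, 2-aligned); 4..8  pitch  (4B, 4-aligned); sizeof = 8, alignof = 4
0..1  version  (1B, 1-aligned)
1..8  -- padding (7B)
8..16  mtime  (8B, 8-aligned)
16..22  attrs  (6B, 2-aligned)
22..24  -- padding (2B)
24..32  signature  (8B, 4-aligned)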